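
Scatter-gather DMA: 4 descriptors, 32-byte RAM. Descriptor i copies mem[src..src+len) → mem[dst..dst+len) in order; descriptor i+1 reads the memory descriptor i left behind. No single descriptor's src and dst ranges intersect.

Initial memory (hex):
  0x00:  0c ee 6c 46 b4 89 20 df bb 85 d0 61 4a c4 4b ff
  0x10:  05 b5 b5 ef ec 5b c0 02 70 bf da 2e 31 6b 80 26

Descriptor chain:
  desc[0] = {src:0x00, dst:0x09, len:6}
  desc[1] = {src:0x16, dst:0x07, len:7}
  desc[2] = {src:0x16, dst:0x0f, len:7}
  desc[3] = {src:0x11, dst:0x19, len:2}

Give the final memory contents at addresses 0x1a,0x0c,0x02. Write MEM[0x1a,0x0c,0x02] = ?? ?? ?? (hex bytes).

MEM[0x1a,0x0c,0x02] = bf 2e 6c

  after D0: wrote 6B at 0x09 = 0cee6c46b489
  after D1: wrote 7B at 0x07 = c00270bfda2e31
  after D2: wrote 7B at 0x0f = c00270bfda2e31
  after D3: wrote 2B at 0x19 = 70bf
query mem[0x1a]=0xbf, mem[0x0c]=0x2e, mem[0x02]=0x6c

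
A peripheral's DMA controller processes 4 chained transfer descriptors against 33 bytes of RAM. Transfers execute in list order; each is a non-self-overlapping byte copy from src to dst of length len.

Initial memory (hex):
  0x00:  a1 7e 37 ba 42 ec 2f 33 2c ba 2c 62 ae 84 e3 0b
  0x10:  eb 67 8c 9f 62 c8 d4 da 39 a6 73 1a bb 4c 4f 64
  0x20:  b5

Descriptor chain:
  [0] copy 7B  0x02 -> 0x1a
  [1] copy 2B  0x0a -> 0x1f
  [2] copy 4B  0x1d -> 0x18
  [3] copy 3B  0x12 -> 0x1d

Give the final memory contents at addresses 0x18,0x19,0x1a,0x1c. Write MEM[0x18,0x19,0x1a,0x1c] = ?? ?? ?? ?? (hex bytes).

#0 dst[0x1a+7] := {0x37,0xba,0x42,0xec,0x2f,0x33,0x2c}
#1 dst[0x1f+2] := {0x2c,0x62}
#2 dst[0x18+4] := {0xec,0x2f,0x2c,0x62}
#3 dst[0x1d+3] := {0x8c,0x9f,0x62}
query mem[0x18]=0xec, mem[0x19]=0x2f, mem[0x1a]=0x2c, mem[0x1c]=0x42

MEM[0x18,0x19,0x1a,0x1c] = ec 2f 2c 42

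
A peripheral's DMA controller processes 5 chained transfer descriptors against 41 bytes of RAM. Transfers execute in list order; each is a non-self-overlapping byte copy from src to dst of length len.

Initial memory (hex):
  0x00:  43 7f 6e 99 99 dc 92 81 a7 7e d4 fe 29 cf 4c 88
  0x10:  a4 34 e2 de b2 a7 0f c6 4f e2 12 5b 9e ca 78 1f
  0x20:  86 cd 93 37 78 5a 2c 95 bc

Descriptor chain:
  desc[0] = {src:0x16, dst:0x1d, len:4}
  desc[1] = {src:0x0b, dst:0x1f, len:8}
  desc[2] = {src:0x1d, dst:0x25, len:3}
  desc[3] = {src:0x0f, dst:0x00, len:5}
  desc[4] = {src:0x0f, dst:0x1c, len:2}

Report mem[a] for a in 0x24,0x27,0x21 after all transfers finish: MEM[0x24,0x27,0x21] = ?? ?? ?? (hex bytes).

MEM[0x24,0x27,0x21] = a4 fe cf

[0] 0x16->0x1d len=4 : 0f c6 4f e2
[1] 0x0b->0x1f len=8 : fe 29 cf 4c 88 a4 34 e2
[2] 0x1d->0x25 len=3 : 0f c6 fe
[3] 0x0f->0x00 len=5 : 88 a4 34 e2 de
[4] 0x0f->0x1c len=2 : 88 a4
query mem[0x24]=0xa4, mem[0x27]=0xfe, mem[0x21]=0xcf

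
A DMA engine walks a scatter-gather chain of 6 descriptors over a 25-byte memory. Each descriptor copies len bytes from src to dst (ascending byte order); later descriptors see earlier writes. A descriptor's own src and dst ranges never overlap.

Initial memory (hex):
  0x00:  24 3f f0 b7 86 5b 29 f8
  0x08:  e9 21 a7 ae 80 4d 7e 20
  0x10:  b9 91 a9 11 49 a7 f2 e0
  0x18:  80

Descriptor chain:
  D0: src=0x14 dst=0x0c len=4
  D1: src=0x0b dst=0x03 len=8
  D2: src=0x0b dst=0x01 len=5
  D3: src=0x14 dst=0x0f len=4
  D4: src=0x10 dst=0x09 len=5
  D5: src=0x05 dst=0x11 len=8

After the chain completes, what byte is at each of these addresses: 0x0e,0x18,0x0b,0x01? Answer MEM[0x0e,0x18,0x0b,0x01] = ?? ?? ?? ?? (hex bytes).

MEM[0x0e,0x18,0x0b,0x01] = f2 11 e0 ae

  after D0: wrote 4B at 0x0c = 49a7f2e0
  after D1: wrote 8B at 0x03 = ae49a7f2e0b991a9
  after D2: wrote 5B at 0x01 = ae49a7f2e0
  after D3: wrote 4B at 0x0f = 49a7f2e0
  after D4: wrote 5B at 0x09 = a7f2e01149
  after D5: wrote 8B at 0x11 = e0f2e0b9a7f2e011
query mem[0x0e]=0xf2, mem[0x18]=0x11, mem[0x0b]=0xe0, mem[0x01]=0xae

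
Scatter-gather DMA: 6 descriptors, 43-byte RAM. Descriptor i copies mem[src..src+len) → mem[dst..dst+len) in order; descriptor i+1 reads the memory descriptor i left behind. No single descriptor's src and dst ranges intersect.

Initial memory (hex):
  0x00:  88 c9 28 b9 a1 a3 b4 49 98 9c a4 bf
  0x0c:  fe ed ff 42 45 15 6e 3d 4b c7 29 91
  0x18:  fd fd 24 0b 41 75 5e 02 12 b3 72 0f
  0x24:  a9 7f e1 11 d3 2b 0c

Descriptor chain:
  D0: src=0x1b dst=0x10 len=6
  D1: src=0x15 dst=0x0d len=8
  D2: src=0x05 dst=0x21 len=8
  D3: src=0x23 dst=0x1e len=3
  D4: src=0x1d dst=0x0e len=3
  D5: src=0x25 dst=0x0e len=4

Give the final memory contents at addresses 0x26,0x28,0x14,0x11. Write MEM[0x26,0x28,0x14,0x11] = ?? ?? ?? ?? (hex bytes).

MEM[0x26,0x28,0x14,0x11] = a4 fe 41 fe

  after D0: wrote 6B at 0x10 = 0b41755e0212
  after D1: wrote 8B at 0x0d = 122991fdfd240b41
  after D2: wrote 8B at 0x21 = a3b449989ca4bffe
  after D3: wrote 3B at 0x1e = 49989c
  after D4: wrote 3B at 0x0e = 754998
  after D5: wrote 4B at 0x0e = 9ca4bffe
query mem[0x26]=0xa4, mem[0x28]=0xfe, mem[0x14]=0x41, mem[0x11]=0xfe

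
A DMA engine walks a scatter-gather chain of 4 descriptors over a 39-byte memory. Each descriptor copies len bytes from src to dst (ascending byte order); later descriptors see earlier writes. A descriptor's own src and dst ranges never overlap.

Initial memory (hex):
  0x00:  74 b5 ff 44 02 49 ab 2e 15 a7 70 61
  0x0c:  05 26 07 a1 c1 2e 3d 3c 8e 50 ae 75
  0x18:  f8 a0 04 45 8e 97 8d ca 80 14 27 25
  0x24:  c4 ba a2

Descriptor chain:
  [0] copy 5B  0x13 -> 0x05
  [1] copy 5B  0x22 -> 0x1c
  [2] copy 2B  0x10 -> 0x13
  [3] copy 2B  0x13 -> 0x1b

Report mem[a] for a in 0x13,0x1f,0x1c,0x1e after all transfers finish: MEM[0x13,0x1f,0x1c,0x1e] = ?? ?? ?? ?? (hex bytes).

D0: mem[0x05..0x09] <- [3c 8e 50 ae 75]
D1: mem[0x1c..0x20] <- [27 25 c4 ba a2]
D2: mem[0x13..0x14] <- [c1 2e]
D3: mem[0x1b..0x1c] <- [c1 2e]
query mem[0x13]=0xc1, mem[0x1f]=0xba, mem[0x1c]=0x2e, mem[0x1e]=0xc4

MEM[0x13,0x1f,0x1c,0x1e] = c1 ba 2e c4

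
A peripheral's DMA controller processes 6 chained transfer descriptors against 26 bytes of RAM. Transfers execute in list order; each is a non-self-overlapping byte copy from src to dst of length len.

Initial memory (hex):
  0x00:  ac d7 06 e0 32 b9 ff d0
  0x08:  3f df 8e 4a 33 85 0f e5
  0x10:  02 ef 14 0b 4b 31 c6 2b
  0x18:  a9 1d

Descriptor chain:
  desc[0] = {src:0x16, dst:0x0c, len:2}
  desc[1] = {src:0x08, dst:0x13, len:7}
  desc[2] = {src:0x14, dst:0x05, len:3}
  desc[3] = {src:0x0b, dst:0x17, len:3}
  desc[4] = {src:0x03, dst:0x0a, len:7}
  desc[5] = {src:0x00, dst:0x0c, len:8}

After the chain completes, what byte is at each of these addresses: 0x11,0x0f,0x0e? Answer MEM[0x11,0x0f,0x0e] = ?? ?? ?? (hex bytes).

MEM[0x11,0x0f,0x0e] = df e0 06

  after D0: wrote 2B at 0x0c = c62b
  after D1: wrote 7B at 0x13 = 3fdf8e4ac62b0f
  after D2: wrote 3B at 0x05 = df8e4a
  after D3: wrote 3B at 0x17 = 4ac62b
  after D4: wrote 7B at 0x0a = e032df8e4a3fdf
  after D5: wrote 8B at 0x0c = acd706e032df8e4a
query mem[0x11]=0xdf, mem[0x0f]=0xe0, mem[0x0e]=0x06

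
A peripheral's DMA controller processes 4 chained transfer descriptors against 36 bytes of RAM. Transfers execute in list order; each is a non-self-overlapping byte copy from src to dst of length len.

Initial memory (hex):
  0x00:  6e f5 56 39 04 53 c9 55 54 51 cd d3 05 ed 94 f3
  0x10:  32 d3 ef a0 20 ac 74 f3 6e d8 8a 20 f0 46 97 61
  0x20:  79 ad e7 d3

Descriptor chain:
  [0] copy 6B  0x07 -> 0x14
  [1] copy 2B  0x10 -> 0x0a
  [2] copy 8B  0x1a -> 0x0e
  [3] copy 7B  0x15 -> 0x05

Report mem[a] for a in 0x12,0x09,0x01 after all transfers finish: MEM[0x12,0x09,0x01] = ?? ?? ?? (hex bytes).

#0 dst[0x14+6] := {0x55,0x54,0x51,0xcd,0xd3,0x05}
#1 dst[0x0a+2] := {0x32,0xd3}
#2 dst[0x0e+8] := {0x8a,0x20,0xf0,0x46,0x97,0x61,0x79,0xad}
#3 dst[0x05+7] := {0xad,0x51,0xcd,0xd3,0x05,0x8a,0x20}
query mem[0x12]=0x97, mem[0x09]=0x05, mem[0x01]=0xf5

MEM[0x12,0x09,0x01] = 97 05 f5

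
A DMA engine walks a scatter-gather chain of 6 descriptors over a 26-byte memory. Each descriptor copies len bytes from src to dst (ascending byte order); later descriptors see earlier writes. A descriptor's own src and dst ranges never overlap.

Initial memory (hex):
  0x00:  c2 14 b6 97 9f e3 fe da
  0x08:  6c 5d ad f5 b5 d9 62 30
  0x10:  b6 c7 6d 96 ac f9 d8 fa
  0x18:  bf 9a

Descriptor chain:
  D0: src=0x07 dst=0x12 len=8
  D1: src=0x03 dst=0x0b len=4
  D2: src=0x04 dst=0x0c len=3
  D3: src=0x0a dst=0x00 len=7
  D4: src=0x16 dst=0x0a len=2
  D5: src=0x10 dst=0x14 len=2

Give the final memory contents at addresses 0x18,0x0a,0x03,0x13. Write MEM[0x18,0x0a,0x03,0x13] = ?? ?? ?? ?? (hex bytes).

  after D0: wrote 8B at 0x12 = da6c5dadf5b5d962
  after D1: wrote 4B at 0x0b = 979fe3fe
  after D2: wrote 3B at 0x0c = 9fe3fe
  after D3: wrote 7B at 0x00 = ad979fe3fe30b6
  after D4: wrote 2B at 0x0a = f5b5
  after D5: wrote 2B at 0x14 = b6c7
query mem[0x18]=0xd9, mem[0x0a]=0xf5, mem[0x03]=0xe3, mem[0x13]=0x6c

MEM[0x18,0x0a,0x03,0x13] = d9 f5 e3 6c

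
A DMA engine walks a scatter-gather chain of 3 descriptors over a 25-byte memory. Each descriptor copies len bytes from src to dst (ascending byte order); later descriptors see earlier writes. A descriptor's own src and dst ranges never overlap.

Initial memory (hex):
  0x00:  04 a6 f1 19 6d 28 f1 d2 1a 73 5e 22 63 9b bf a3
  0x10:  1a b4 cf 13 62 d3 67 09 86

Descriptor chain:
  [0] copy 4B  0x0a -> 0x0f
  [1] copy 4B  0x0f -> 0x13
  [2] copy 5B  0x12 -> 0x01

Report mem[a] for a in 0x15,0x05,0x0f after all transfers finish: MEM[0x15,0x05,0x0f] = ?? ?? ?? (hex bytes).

#0 dst[0x0f+4] := {0x5e,0x22,0x63,0x9b}
#1 dst[0x13+4] := {0x5e,0x22,0x63,0x9b}
#2 dst[0x01+5] := {0x9b,0x5e,0x22,0x63,0x9b}
query mem[0x15]=0x63, mem[0x05]=0x9b, mem[0x0f]=0x5e

MEM[0x15,0x05,0x0f] = 63 9b 5e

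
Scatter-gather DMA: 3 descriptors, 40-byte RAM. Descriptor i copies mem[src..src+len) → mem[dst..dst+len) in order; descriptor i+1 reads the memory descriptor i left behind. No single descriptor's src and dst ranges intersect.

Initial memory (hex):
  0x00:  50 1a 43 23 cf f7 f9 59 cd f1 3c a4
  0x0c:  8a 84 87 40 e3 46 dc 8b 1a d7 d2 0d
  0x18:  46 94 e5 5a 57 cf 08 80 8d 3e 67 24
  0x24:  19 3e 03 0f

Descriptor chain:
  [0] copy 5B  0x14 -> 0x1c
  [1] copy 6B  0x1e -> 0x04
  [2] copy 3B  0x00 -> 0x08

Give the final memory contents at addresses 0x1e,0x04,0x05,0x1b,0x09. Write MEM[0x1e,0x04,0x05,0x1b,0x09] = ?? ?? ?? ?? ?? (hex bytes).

MEM[0x1e,0x04,0x05,0x1b,0x09] = d2 d2 0d 5a 1a

  after D0: wrote 5B at 0x1c = 1ad7d20d46
  after D1: wrote 6B at 0x04 = d20d463e6724
  after D2: wrote 3B at 0x08 = 501a43
query mem[0x1e]=0xd2, mem[0x04]=0xd2, mem[0x05]=0x0d, mem[0x1b]=0x5a, mem[0x09]=0x1a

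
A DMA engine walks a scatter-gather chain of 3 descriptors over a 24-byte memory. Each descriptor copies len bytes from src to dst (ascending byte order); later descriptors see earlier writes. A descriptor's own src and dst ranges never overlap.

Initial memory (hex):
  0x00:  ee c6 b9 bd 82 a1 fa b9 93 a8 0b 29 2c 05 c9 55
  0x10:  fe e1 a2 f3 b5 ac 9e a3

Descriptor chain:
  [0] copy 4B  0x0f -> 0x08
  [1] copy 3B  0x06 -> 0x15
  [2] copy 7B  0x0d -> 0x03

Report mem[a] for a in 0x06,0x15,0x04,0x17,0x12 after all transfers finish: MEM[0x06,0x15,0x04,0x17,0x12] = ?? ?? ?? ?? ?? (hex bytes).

D0: mem[0x08..0x0b] <- [55 fe e1 a2]
D1: mem[0x15..0x17] <- [fa b9 55]
D2: mem[0x03..0x09] <- [05 c9 55 fe e1 a2 f3]
query mem[0x06]=0xfe, mem[0x15]=0xfa, mem[0x04]=0xc9, mem[0x17]=0x55, mem[0x12]=0xa2

MEM[0x06,0x15,0x04,0x17,0x12] = fe fa c9 55 a2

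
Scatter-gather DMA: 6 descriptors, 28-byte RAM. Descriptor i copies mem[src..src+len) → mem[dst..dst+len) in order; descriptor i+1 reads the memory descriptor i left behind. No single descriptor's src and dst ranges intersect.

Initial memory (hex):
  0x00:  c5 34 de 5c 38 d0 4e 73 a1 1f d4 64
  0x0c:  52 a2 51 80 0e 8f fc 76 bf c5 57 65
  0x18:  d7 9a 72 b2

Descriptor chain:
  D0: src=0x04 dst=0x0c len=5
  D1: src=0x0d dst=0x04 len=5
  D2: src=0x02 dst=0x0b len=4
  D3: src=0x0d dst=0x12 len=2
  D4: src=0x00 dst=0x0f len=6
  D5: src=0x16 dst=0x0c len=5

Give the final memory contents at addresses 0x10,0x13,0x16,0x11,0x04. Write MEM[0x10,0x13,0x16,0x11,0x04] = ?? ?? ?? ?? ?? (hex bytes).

[0] 0x04->0x0c len=5 : 38 d0 4e 73 a1
[1] 0x0d->0x04 len=5 : d0 4e 73 a1 8f
[2] 0x02->0x0b len=4 : de 5c d0 4e
[3] 0x0d->0x12 len=2 : d0 4e
[4] 0x00->0x0f len=6 : c5 34 de 5c d0 4e
[5] 0x16->0x0c len=5 : 57 65 d7 9a 72
query mem[0x10]=0x72, mem[0x13]=0xd0, mem[0x16]=0x57, mem[0x11]=0xde, mem[0x04]=0xd0

MEM[0x10,0x13,0x16,0x11,0x04] = 72 d0 57 de d0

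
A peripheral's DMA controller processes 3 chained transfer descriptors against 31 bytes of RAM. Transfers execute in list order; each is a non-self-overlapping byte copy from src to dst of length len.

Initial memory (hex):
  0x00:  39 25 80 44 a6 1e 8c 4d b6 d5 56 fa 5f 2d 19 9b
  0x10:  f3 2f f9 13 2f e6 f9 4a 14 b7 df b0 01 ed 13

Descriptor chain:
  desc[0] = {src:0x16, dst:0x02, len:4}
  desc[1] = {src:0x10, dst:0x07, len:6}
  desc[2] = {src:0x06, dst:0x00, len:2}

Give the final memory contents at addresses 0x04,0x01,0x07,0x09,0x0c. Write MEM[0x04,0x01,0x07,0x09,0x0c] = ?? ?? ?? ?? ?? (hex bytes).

  after D0: wrote 4B at 0x02 = f94a14b7
  after D1: wrote 6B at 0x07 = f32ff9132fe6
  after D2: wrote 2B at 0x00 = 8cf3
query mem[0x04]=0x14, mem[0x01]=0xf3, mem[0x07]=0xf3, mem[0x09]=0xf9, mem[0x0c]=0xe6

MEM[0x04,0x01,0x07,0x09,0x0c] = 14 f3 f3 f9 e6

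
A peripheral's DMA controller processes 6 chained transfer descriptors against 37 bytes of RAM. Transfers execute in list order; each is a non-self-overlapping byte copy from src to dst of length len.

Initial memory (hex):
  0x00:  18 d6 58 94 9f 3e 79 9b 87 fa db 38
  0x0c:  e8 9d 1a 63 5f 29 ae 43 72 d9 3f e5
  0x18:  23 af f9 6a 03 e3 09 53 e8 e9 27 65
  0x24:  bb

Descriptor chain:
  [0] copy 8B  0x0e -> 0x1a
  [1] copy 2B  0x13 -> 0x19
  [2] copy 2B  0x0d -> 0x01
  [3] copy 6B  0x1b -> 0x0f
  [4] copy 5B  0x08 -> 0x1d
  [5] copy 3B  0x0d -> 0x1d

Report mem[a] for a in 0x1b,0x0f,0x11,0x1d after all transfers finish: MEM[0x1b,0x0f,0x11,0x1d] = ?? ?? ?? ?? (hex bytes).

MEM[0x1b,0x0f,0x11,0x1d] = 63 63 29 9d

  after D0: wrote 8B at 0x1a = 1a635f29ae4372d9
  after D1: wrote 2B at 0x19 = 4372
  after D2: wrote 2B at 0x01 = 9d1a
  after D3: wrote 6B at 0x0f = 635f29ae4372
  after D4: wrote 5B at 0x1d = 87fadb38e8
  after D5: wrote 3B at 0x1d = 9d1a63
query mem[0x1b]=0x63, mem[0x0f]=0x63, mem[0x11]=0x29, mem[0x1d]=0x9d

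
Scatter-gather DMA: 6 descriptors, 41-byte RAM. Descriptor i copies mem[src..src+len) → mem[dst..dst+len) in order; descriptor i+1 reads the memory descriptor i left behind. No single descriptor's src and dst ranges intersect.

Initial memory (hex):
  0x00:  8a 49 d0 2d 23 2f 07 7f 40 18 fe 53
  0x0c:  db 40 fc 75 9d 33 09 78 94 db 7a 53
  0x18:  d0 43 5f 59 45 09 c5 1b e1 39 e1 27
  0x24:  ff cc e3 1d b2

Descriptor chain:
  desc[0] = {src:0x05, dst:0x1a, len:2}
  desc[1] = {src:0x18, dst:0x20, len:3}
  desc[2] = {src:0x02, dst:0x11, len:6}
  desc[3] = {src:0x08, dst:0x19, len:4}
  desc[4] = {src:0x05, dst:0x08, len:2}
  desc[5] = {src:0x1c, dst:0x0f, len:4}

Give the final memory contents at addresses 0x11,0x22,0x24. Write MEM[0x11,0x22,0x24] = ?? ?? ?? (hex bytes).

  after D0: wrote 2B at 0x1a = 2f07
  after D1: wrote 3B at 0x20 = d0432f
  after D2: wrote 6B at 0x11 = d02d232f077f
  after D3: wrote 4B at 0x19 = 4018fe53
  after D4: wrote 2B at 0x08 = 2f07
  after D5: wrote 4B at 0x0f = 5309c51b
query mem[0x11]=0xc5, mem[0x22]=0x2f, mem[0x24]=0xff

MEM[0x11,0x22,0x24] = c5 2f ff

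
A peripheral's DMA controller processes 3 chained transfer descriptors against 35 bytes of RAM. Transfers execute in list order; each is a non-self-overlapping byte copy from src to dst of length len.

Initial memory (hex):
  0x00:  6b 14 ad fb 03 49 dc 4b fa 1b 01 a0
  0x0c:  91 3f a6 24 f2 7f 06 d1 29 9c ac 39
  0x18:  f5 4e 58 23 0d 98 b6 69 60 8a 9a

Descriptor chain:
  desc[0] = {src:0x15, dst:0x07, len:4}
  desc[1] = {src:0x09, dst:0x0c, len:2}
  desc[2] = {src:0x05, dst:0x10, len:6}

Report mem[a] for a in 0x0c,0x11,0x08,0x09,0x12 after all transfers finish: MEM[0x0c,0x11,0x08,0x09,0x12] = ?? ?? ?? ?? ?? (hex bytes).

#0 dst[0x07+4] := {0x9c,0xac,0x39,0xf5}
#1 dst[0x0c+2] := {0x39,0xf5}
#2 dst[0x10+6] := {0x49,0xdc,0x9c,0xac,0x39,0xf5}
query mem[0x0c]=0x39, mem[0x11]=0xdc, mem[0x08]=0xac, mem[0x09]=0x39, mem[0x12]=0x9c

MEM[0x0c,0x11,0x08,0x09,0x12] = 39 dc ac 39 9c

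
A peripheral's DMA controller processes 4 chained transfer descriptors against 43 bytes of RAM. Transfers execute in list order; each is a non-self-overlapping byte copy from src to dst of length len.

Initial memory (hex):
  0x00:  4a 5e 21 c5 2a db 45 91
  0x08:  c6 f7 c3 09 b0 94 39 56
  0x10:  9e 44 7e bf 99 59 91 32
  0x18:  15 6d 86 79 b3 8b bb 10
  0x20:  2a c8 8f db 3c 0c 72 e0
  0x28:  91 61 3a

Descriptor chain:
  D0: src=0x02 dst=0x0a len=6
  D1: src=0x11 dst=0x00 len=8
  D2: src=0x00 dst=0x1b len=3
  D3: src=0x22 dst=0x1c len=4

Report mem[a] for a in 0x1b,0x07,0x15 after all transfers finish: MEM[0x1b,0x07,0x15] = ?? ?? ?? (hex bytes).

[0] 0x02->0x0a len=6 : 21 c5 2a db 45 91
[1] 0x11->0x00 len=8 : 44 7e bf 99 59 91 32 15
[2] 0x00->0x1b len=3 : 44 7e bf
[3] 0x22->0x1c len=4 : 8f db 3c 0c
query mem[0x1b]=0x44, mem[0x07]=0x15, mem[0x15]=0x59

MEM[0x1b,0x07,0x15] = 44 15 59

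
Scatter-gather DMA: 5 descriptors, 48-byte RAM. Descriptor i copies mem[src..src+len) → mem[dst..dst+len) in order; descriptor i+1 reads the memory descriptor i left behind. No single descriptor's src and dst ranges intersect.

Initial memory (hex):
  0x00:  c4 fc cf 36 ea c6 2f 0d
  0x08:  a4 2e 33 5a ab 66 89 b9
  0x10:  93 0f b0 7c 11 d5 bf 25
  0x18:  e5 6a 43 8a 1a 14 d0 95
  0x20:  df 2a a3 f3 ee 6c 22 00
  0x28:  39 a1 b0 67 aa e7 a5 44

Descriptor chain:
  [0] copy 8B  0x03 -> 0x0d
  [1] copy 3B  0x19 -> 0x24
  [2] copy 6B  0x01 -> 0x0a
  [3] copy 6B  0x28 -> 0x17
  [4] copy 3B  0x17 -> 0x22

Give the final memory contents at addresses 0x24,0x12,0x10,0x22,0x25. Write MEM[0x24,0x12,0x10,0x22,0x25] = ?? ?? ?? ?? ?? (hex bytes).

MEM[0x24,0x12,0x10,0x22,0x25] = b0 a4 2f 39 43

#0 dst[0x0d+8] := {0x36,0xea,0xc6,0x2f,0x0d,0xa4,0x2e,0x33}
#1 dst[0x24+3] := {0x6a,0x43,0x8a}
#2 dst[0x0a+6] := {0xfc,0xcf,0x36,0xea,0xc6,0x2f}
#3 dst[0x17+6] := {0x39,0xa1,0xb0,0x67,0xaa,0xe7}
#4 dst[0x22+3] := {0x39,0xa1,0xb0}
query mem[0x24]=0xb0, mem[0x12]=0xa4, mem[0x10]=0x2f, mem[0x22]=0x39, mem[0x25]=0x43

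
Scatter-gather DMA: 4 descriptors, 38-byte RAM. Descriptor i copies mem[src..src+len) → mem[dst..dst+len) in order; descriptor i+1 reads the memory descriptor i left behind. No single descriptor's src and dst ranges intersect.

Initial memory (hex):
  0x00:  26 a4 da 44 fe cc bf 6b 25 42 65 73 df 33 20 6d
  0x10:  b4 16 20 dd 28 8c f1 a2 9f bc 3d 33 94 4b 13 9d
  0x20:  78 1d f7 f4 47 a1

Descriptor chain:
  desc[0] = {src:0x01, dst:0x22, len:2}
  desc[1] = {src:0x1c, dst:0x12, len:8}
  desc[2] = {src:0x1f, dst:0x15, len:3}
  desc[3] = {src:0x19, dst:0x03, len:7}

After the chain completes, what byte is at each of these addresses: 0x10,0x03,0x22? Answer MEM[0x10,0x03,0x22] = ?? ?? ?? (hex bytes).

MEM[0x10,0x03,0x22] = b4 da a4

#0 dst[0x22+2] := {0xa4,0xda}
#1 dst[0x12+8] := {0x94,0x4b,0x13,0x9d,0x78,0x1d,0xa4,0xda}
#2 dst[0x15+3] := {0x9d,0x78,0x1d}
#3 dst[0x03+7] := {0xda,0x3d,0x33,0x94,0x4b,0x13,0x9d}
query mem[0x10]=0xb4, mem[0x03]=0xda, mem[0x22]=0xa4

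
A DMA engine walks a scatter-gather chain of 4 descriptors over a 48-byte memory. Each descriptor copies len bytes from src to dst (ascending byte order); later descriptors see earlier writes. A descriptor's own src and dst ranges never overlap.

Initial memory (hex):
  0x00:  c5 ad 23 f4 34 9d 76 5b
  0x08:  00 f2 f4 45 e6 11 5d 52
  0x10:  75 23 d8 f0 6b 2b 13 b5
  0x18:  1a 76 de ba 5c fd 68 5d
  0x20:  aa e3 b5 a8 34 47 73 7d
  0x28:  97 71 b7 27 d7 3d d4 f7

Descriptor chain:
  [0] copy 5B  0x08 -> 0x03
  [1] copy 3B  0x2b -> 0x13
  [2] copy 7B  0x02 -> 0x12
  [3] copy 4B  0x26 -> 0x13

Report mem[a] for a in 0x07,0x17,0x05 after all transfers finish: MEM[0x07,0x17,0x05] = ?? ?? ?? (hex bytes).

MEM[0x07,0x17,0x05] = e6 e6 f4

  after D0: wrote 5B at 0x03 = 00f2f445e6
  after D1: wrote 3B at 0x13 = 27d73d
  after D2: wrote 7B at 0x12 = 2300f2f445e600
  after D3: wrote 4B at 0x13 = 737d9771
query mem[0x07]=0xe6, mem[0x17]=0xe6, mem[0x05]=0xf4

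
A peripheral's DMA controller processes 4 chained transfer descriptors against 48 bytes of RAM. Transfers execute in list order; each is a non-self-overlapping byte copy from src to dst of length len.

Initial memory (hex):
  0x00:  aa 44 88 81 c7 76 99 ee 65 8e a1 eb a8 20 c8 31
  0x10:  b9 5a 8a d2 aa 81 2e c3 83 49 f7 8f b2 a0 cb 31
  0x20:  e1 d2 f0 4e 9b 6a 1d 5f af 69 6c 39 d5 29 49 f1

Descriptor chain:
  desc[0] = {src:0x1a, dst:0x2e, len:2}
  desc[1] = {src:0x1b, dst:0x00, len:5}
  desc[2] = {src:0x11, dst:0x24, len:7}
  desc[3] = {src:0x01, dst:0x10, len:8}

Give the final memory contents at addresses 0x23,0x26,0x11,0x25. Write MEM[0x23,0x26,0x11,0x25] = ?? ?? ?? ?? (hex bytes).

  after D0: wrote 2B at 0x2e = f78f
  after D1: wrote 5B at 0x00 = 8fb2a0cb31
  after D2: wrote 7B at 0x24 = 5a8ad2aa812ec3
  after D3: wrote 8B at 0x10 = b2a0cb317699ee65
query mem[0x23]=0x4e, mem[0x26]=0xd2, mem[0x11]=0xa0, mem[0x25]=0x8a

MEM[0x23,0x26,0x11,0x25] = 4e d2 a0 8a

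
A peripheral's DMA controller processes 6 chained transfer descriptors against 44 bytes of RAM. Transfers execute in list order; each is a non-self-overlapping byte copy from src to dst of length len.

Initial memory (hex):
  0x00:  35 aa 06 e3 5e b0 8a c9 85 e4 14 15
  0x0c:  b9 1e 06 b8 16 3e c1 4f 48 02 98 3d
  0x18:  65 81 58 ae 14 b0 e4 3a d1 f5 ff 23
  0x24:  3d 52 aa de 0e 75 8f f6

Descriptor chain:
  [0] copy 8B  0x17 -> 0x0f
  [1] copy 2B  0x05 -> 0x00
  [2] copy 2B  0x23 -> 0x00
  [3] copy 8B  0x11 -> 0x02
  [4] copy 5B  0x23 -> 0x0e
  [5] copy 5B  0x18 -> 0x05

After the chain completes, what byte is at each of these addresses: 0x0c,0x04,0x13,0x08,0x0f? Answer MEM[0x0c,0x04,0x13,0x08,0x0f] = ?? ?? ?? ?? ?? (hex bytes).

#0 dst[0x0f+8] := {0x3d,0x65,0x81,0x58,0xae,0x14,0xb0,0xe4}
#1 dst[0x00+2] := {0xb0,0x8a}
#2 dst[0x00+2] := {0x23,0x3d}
#3 dst[0x02+8] := {0x81,0x58,0xae,0x14,0xb0,0xe4,0x3d,0x65}
#4 dst[0x0e+5] := {0x23,0x3d,0x52,0xaa,0xde}
#5 dst[0x05+5] := {0x65,0x81,0x58,0xae,0x14}
query mem[0x0c]=0xb9, mem[0x04]=0xae, mem[0x13]=0xae, mem[0x08]=0xae, mem[0x0f]=0x3d

MEM[0x0c,0x04,0x13,0x08,0x0f] = b9 ae ae ae 3d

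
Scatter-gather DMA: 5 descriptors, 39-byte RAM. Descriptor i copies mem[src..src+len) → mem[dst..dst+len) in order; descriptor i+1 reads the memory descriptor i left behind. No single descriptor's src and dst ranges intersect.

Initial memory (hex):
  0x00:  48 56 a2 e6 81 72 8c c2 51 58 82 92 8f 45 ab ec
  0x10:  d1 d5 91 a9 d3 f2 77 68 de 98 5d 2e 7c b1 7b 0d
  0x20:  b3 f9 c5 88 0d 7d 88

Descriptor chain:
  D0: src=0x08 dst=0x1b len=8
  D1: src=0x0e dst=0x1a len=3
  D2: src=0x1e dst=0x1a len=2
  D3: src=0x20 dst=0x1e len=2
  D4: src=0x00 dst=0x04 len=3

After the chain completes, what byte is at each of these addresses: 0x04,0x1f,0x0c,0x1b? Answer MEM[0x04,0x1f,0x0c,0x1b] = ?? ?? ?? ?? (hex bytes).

#0 dst[0x1b+8] := {0x51,0x58,0x82,0x92,0x8f,0x45,0xab,0xec}
#1 dst[0x1a+3] := {0xab,0xec,0xd1}
#2 dst[0x1a+2] := {0x92,0x8f}
#3 dst[0x1e+2] := {0x45,0xab}
#4 dst[0x04+3] := {0x48,0x56,0xa2}
query mem[0x04]=0x48, mem[0x1f]=0xab, mem[0x0c]=0x8f, mem[0x1b]=0x8f

MEM[0x04,0x1f,0x0c,0x1b] = 48 ab 8f 8f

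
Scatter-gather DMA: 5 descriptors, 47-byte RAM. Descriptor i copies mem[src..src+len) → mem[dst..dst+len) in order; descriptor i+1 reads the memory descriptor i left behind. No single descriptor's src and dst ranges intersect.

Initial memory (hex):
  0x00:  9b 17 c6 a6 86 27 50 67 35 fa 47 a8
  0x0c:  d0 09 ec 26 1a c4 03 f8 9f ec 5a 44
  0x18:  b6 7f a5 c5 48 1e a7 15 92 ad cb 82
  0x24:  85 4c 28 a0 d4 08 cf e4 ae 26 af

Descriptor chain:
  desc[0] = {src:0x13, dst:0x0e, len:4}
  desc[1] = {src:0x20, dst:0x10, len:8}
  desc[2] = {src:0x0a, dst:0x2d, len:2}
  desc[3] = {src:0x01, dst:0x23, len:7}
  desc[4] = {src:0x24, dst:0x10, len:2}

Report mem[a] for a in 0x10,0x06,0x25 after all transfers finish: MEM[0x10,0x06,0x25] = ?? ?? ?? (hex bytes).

[0] 0x13->0x0e len=4 : f8 9f ec 5a
[1] 0x20->0x10 len=8 : 92 ad cb 82 85 4c 28 a0
[2] 0x0a->0x2d len=2 : 47 a8
[3] 0x01->0x23 len=7 : 17 c6 a6 86 27 50 67
[4] 0x24->0x10 len=2 : c6 a6
query mem[0x10]=0xc6, mem[0x06]=0x50, mem[0x25]=0xa6

MEM[0x10,0x06,0x25] = c6 50 a6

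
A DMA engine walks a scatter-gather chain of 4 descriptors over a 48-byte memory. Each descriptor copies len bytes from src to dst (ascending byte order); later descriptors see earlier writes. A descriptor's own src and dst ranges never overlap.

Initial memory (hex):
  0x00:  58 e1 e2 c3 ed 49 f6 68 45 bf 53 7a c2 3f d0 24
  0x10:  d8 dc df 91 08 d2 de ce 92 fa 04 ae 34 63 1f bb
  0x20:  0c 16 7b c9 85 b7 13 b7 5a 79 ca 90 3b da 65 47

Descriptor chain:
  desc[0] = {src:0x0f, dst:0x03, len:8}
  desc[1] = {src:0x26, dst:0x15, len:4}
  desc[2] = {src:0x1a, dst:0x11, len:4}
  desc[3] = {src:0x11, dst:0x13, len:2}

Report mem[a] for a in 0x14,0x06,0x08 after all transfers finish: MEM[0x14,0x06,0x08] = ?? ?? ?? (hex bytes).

#0 dst[0x03+8] := {0x24,0xd8,0xdc,0xdf,0x91,0x08,0xd2,0xde}
#1 dst[0x15+4] := {0x13,0xb7,0x5a,0x79}
#2 dst[0x11+4] := {0x04,0xae,0x34,0x63}
#3 dst[0x13+2] := {0x04,0xae}
query mem[0x14]=0xae, mem[0x06]=0xdf, mem[0x08]=0x08

MEM[0x14,0x06,0x08] = ae df 08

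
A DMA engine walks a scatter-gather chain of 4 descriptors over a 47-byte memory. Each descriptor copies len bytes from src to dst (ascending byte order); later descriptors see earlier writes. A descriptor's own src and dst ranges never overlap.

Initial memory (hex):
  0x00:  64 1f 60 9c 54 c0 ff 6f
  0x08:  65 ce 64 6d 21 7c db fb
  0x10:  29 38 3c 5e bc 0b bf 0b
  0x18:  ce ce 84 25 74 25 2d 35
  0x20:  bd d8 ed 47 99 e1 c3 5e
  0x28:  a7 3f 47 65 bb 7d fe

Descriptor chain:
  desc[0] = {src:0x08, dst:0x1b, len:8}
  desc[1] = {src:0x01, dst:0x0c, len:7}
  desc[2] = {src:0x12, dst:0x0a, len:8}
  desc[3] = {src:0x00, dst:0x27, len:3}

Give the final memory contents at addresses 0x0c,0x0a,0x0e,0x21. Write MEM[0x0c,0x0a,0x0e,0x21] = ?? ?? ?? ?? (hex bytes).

MEM[0x0c,0x0a,0x0e,0x21] = bc 6f bf db

[0] 0x08->0x1b len=8 : 65 ce 64 6d 21 7c db fb
[1] 0x01->0x0c len=7 : 1f 60 9c 54 c0 ff 6f
[2] 0x12->0x0a len=8 : 6f 5e bc 0b bf 0b ce ce
[3] 0x00->0x27 len=3 : 64 1f 60
query mem[0x0c]=0xbc, mem[0x0a]=0x6f, mem[0x0e]=0xbf, mem[0x21]=0xdb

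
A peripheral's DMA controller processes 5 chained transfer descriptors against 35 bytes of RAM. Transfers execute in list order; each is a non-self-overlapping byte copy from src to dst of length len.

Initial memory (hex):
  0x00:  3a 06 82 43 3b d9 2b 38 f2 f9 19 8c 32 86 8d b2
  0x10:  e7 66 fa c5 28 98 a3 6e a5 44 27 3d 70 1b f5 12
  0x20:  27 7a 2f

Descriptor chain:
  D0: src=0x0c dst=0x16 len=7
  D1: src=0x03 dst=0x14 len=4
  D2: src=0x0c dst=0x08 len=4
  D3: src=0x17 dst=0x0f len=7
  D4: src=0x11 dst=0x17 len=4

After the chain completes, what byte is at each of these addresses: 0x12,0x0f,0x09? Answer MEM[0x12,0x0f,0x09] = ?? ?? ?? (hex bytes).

MEM[0x12,0x0f,0x09] = e7 2b 86

[0] 0x0c->0x16 len=7 : 32 86 8d b2 e7 66 fa
[1] 0x03->0x14 len=4 : 43 3b d9 2b
[2] 0x0c->0x08 len=4 : 32 86 8d b2
[3] 0x17->0x0f len=7 : 2b 8d b2 e7 66 fa 1b
[4] 0x11->0x17 len=4 : b2 e7 66 fa
query mem[0x12]=0xe7, mem[0x0f]=0x2b, mem[0x09]=0x86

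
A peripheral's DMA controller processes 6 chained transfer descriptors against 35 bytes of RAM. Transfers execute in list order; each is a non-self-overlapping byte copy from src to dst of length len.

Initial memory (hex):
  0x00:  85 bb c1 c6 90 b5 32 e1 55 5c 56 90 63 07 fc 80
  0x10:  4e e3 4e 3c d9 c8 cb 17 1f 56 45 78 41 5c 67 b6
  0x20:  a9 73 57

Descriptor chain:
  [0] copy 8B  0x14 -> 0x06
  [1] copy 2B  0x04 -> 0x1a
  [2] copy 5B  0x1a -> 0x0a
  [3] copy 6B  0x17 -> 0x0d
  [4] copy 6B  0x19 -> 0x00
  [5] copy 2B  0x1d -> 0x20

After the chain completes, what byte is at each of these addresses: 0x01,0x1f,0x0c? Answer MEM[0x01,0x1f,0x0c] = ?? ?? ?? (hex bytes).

MEM[0x01,0x1f,0x0c] = 90 b6 41

  after D0: wrote 8B at 0x06 = d9c8cb171f564578
  after D1: wrote 2B at 0x1a = 90b5
  after D2: wrote 5B at 0x0a = 90b5415c67
  after D3: wrote 6B at 0x0d = 171f5690b541
  after D4: wrote 6B at 0x00 = 5690b5415c67
  after D5: wrote 2B at 0x20 = 5c67
query mem[0x01]=0x90, mem[0x1f]=0xb6, mem[0x0c]=0x41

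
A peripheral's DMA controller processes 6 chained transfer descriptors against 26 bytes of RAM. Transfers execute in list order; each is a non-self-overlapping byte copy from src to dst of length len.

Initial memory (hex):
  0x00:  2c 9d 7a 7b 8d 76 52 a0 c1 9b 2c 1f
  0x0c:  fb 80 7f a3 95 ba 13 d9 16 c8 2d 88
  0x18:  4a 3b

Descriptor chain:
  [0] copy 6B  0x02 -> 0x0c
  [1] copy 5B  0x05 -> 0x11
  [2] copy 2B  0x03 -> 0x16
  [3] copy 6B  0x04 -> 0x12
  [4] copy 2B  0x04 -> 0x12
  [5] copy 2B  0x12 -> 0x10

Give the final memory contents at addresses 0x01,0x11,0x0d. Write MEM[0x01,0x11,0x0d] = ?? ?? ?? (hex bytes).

MEM[0x01,0x11,0x0d] = 9d 76 7b

#0 dst[0x0c+6] := {0x7a,0x7b,0x8d,0x76,0x52,0xa0}
#1 dst[0x11+5] := {0x76,0x52,0xa0,0xc1,0x9b}
#2 dst[0x16+2] := {0x7b,0x8d}
#3 dst[0x12+6] := {0x8d,0x76,0x52,0xa0,0xc1,0x9b}
#4 dst[0x12+2] := {0x8d,0x76}
#5 dst[0x10+2] := {0x8d,0x76}
query mem[0x01]=0x9d, mem[0x11]=0x76, mem[0x0d]=0x7b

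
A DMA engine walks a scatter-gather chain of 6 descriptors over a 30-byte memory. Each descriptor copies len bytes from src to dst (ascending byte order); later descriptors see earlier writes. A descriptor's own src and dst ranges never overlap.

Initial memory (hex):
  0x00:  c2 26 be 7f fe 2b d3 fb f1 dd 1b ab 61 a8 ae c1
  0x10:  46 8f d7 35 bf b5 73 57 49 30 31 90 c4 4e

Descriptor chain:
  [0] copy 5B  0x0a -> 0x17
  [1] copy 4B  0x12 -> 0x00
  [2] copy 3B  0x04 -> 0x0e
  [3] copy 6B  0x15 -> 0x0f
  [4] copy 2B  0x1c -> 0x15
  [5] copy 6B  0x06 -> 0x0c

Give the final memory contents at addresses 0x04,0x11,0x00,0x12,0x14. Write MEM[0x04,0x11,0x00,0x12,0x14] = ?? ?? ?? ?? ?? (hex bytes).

MEM[0x04,0x11,0x00,0x12,0x14] = fe ab d7 ab a8

  after D0: wrote 5B at 0x17 = 1bab61a8ae
  after D1: wrote 4B at 0x00 = d735bfb5
  after D2: wrote 3B at 0x0e = fe2bd3
  after D3: wrote 6B at 0x0f = b5731bab61a8
  after D4: wrote 2B at 0x15 = c44e
  after D5: wrote 6B at 0x0c = d3fbf1dd1bab
query mem[0x04]=0xfe, mem[0x11]=0xab, mem[0x00]=0xd7, mem[0x12]=0xab, mem[0x14]=0xa8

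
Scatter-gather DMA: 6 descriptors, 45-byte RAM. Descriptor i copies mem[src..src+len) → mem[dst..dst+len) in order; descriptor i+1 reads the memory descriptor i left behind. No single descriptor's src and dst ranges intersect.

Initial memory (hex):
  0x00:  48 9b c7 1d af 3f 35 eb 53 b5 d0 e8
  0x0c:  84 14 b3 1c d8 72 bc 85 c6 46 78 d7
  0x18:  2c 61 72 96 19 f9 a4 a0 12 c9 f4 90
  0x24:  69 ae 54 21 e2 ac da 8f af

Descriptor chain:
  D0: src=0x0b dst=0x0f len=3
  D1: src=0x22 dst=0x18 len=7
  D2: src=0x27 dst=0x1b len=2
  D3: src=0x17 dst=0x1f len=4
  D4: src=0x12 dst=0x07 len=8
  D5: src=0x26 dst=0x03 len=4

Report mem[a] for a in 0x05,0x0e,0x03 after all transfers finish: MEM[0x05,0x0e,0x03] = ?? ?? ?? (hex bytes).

  after D0: wrote 3B at 0x0f = e88414
  after D1: wrote 7B at 0x18 = f49069ae5421e2
  after D2: wrote 2B at 0x1b = 21e2
  after D3: wrote 4B at 0x1f = d7f49069
  after D4: wrote 8B at 0x07 = bc85c64678d7f490
  after D5: wrote 4B at 0x03 = 5421e2ac
query mem[0x05]=0xe2, mem[0x0e]=0x90, mem[0x03]=0x54

MEM[0x05,0x0e,0x03] = e2 90 54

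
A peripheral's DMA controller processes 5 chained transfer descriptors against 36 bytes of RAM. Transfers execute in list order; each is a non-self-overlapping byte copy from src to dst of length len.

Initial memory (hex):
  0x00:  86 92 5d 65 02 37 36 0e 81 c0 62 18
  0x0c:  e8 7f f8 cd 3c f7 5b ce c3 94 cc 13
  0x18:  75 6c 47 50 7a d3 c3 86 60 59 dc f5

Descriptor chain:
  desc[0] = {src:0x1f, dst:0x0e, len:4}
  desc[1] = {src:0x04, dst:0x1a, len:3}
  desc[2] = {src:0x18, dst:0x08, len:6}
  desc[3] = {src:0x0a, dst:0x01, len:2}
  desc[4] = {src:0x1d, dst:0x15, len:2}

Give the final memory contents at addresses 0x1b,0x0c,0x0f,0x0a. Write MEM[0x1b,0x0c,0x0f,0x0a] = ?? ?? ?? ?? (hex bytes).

MEM[0x1b,0x0c,0x0f,0x0a] = 37 36 60 02

D0: mem[0x0e..0x11] <- [86 60 59 dc]
D1: mem[0x1a..0x1c] <- [02 37 36]
D2: mem[0x08..0x0d] <- [75 6c 02 37 36 d3]
D3: mem[0x01..0x02] <- [02 37]
D4: mem[0x15..0x16] <- [d3 c3]
query mem[0x1b]=0x37, mem[0x0c]=0x36, mem[0x0f]=0x60, mem[0x0a]=0x02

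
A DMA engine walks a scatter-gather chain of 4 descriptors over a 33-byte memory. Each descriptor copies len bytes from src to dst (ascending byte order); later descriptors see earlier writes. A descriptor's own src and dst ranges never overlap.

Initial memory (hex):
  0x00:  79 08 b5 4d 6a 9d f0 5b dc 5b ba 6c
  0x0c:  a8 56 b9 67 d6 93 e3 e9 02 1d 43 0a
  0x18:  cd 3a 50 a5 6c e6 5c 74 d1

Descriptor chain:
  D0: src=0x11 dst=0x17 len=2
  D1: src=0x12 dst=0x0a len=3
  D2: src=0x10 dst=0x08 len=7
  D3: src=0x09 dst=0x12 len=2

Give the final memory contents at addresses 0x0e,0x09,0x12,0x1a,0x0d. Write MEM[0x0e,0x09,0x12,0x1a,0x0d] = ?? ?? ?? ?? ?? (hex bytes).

  after D0: wrote 2B at 0x17 = 93e3
  after D1: wrote 3B at 0x0a = e3e902
  after D2: wrote 7B at 0x08 = d693e3e9021d43
  after D3: wrote 2B at 0x12 = 93e3
query mem[0x0e]=0x43, mem[0x09]=0x93, mem[0x12]=0x93, mem[0x1a]=0x50, mem[0x0d]=0x1d

MEM[0x0e,0x09,0x12,0x1a,0x0d] = 43 93 93 50 1d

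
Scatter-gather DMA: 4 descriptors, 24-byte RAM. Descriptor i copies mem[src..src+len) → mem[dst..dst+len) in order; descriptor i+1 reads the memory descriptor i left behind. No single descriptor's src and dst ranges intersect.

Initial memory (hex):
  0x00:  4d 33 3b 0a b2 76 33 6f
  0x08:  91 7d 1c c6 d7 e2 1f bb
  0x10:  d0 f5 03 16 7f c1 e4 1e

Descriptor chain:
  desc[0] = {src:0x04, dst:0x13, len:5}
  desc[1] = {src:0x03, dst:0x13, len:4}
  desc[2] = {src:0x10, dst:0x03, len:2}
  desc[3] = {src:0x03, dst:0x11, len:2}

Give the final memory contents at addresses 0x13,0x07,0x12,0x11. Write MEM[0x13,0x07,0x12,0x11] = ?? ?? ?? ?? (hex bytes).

MEM[0x13,0x07,0x12,0x11] = 0a 6f f5 d0

#0 dst[0x13+5] := {0xb2,0x76,0x33,0x6f,0x91}
#1 dst[0x13+4] := {0x0a,0xb2,0x76,0x33}
#2 dst[0x03+2] := {0xd0,0xf5}
#3 dst[0x11+2] := {0xd0,0xf5}
query mem[0x13]=0x0a, mem[0x07]=0x6f, mem[0x12]=0xf5, mem[0x11]=0xd0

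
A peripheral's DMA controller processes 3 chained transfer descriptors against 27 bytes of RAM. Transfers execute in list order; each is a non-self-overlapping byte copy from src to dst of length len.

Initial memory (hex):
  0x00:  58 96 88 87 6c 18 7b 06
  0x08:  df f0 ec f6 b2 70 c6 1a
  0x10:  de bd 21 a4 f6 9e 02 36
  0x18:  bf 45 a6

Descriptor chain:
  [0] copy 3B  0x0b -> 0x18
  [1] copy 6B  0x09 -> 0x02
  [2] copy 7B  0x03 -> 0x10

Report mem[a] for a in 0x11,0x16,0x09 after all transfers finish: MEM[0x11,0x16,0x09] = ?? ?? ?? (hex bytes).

MEM[0x11,0x16,0x09] = f6 f0 f0

[0] 0x0b->0x18 len=3 : f6 b2 70
[1] 0x09->0x02 len=6 : f0 ec f6 b2 70 c6
[2] 0x03->0x10 len=7 : ec f6 b2 70 c6 df f0
query mem[0x11]=0xf6, mem[0x16]=0xf0, mem[0x09]=0xf0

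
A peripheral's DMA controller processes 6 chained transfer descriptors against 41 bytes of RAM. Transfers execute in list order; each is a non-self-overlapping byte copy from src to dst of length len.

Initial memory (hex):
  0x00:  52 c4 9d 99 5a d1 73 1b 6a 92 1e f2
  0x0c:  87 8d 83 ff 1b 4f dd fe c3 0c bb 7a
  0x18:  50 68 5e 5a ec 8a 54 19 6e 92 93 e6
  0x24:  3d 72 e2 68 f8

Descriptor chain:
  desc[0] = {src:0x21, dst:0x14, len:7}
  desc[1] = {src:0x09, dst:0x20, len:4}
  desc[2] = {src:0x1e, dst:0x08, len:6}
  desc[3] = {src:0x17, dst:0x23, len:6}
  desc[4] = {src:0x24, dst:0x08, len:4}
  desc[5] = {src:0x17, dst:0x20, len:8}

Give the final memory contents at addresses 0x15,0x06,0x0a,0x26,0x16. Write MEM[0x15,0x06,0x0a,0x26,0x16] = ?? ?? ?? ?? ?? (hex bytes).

  after D0: wrote 7B at 0x14 = 9293e63d72e268
  after D1: wrote 4B at 0x20 = 921ef287
  after D2: wrote 6B at 0x08 = 5419921ef287
  after D3: wrote 6B at 0x23 = 3d72e2685aec
  after D4: wrote 4B at 0x08 = 72e2685a
  after D5: wrote 8B at 0x20 = 3d72e2685aec8a54
query mem[0x15]=0x93, mem[0x06]=0x73, mem[0x0a]=0x68, mem[0x26]=0x8a, mem[0x16]=0xe6

MEM[0x15,0x06,0x0a,0x26,0x16] = 93 73 68 8a e6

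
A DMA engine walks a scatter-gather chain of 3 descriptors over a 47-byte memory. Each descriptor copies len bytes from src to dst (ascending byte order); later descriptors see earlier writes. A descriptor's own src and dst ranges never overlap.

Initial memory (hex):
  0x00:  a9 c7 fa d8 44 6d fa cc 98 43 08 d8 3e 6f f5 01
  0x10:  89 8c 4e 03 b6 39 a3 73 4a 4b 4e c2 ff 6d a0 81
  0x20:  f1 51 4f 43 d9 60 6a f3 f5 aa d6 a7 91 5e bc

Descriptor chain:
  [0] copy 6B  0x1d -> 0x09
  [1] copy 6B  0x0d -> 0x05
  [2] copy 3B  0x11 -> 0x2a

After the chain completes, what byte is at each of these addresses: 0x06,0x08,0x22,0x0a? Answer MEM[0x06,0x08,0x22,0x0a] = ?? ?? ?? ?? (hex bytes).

[0] 0x1d->0x09 len=6 : 6d a0 81 f1 51 4f
[1] 0x0d->0x05 len=6 : 51 4f 01 89 8c 4e
[2] 0x11->0x2a len=3 : 8c 4e 03
query mem[0x06]=0x4f, mem[0x08]=0x89, mem[0x22]=0x4f, mem[0x0a]=0x4e

MEM[0x06,0x08,0x22,0x0a] = 4f 89 4f 4e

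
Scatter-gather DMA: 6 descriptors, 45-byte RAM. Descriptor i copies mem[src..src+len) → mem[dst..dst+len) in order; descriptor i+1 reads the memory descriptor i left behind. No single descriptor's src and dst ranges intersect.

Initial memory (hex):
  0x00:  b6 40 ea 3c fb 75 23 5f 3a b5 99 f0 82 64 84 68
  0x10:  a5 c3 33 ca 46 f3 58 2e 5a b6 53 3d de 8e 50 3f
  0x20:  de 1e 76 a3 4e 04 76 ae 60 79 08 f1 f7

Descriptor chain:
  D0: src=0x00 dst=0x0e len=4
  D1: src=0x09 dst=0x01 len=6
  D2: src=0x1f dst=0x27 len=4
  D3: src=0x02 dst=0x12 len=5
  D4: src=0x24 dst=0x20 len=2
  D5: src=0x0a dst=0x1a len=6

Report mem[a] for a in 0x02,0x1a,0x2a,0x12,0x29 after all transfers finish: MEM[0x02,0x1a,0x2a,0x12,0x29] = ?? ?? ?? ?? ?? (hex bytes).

MEM[0x02,0x1a,0x2a,0x12,0x29] = 99 99 76 99 1e

[0] 0x00->0x0e len=4 : b6 40 ea 3c
[1] 0x09->0x01 len=6 : b5 99 f0 82 64 b6
[2] 0x1f->0x27 len=4 : 3f de 1e 76
[3] 0x02->0x12 len=5 : 99 f0 82 64 b6
[4] 0x24->0x20 len=2 : 4e 04
[5] 0x0a->0x1a len=6 : 99 f0 82 64 b6 40
query mem[0x02]=0x99, mem[0x1a]=0x99, mem[0x2a]=0x76, mem[0x12]=0x99, mem[0x29]=0x1e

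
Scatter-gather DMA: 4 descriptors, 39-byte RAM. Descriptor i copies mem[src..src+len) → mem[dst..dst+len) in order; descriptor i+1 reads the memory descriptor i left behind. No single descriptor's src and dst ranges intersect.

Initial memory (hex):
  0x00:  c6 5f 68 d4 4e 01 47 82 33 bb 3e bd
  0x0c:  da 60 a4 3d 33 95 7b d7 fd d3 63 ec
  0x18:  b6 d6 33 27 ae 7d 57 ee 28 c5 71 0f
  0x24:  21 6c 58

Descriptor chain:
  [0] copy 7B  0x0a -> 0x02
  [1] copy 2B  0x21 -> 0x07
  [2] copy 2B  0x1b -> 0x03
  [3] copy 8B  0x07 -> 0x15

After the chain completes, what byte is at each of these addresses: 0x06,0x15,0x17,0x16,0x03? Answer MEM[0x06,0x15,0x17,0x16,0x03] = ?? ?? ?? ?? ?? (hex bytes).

MEM[0x06,0x15,0x17,0x16,0x03] = a4 c5 bb 71 27

D0: mem[0x02..0x08] <- [3e bd da 60 a4 3d 33]
D1: mem[0x07..0x08] <- [c5 71]
D2: mem[0x03..0x04] <- [27 ae]
D3: mem[0x15..0x1c] <- [c5 71 bb 3e bd da 60 a4]
query mem[0x06]=0xa4, mem[0x15]=0xc5, mem[0x17]=0xbb, mem[0x16]=0x71, mem[0x03]=0x27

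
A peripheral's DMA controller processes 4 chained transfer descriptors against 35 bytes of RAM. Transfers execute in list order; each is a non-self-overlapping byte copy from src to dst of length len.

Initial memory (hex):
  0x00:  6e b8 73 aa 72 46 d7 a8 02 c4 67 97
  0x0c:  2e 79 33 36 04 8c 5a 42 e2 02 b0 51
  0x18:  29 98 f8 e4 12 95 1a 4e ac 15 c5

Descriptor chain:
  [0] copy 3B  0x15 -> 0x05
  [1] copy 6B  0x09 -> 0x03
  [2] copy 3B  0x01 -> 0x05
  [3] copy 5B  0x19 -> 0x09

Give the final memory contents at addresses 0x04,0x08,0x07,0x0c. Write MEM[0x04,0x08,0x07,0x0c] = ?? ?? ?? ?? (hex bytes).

MEM[0x04,0x08,0x07,0x0c] = 67 33 c4 12

#0 dst[0x05+3] := {0x02,0xb0,0x51}
#1 dst[0x03+6] := {0xc4,0x67,0x97,0x2e,0x79,0x33}
#2 dst[0x05+3] := {0xb8,0x73,0xc4}
#3 dst[0x09+5] := {0x98,0xf8,0xe4,0x12,0x95}
query mem[0x04]=0x67, mem[0x08]=0x33, mem[0x07]=0xc4, mem[0x0c]=0x12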